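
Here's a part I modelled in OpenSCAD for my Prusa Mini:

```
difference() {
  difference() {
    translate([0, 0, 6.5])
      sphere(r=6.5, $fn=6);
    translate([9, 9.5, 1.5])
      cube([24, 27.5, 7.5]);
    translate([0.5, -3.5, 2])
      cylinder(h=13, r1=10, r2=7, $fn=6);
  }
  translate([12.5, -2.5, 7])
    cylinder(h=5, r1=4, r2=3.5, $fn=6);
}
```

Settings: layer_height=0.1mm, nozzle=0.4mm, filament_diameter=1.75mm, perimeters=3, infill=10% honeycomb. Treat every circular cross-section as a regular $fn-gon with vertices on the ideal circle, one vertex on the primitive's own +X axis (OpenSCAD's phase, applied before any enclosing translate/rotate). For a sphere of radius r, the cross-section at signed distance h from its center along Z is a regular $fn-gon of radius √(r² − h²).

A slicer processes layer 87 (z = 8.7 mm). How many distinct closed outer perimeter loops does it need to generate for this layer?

1

At z = 8.7 mm: the sphere: section is a regular 6-gon, circumradius = √(r²−h²) = √(6.5²−2.2²) = 6.116; the cube at (9, 9.5) (footprint 24×27.5) is included at this height; the cone at (0.5, -3.5) (r1=10→r2=7) has section circumradius 8.454 here — a regular 6-gon; Subtracting the remaining from the first: starting from the r=6.5 sphere, the 24×27.5 cube at (9, 9.5) misses the remaining region (no effect); the cone at (0.5, -3.5) partially overlaps it — only the 86.20 mm² overlap (of its 185.68 mm²) is removed, clipping the outline — 1 connected region; the cone at (12.5, -2.5) (r1=4→r2=3.5) has section circumradius 3.830 here — a regular 6-gon; Subtracting the remaining from the first: starting from that combined region, the cone at (12.5, -2.5) misses the remaining region (no effect) — 1 connected region. The result has 1 disconnected region.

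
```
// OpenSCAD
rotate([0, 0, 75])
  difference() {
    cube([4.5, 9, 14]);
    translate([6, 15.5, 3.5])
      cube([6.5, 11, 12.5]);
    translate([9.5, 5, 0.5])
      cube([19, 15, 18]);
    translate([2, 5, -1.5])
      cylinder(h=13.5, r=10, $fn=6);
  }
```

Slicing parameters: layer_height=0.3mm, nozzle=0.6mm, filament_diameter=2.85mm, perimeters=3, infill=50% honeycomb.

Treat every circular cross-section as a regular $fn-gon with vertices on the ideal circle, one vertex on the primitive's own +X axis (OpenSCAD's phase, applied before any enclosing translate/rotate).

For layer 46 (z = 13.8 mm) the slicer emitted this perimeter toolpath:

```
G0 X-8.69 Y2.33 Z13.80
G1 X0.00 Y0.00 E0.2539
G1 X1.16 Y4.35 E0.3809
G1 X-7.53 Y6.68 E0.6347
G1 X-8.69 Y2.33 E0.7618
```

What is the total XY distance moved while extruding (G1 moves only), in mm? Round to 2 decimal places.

Sum the Euclidean lengths of each G1 segment: total = 27.00 mm.

27.00 mm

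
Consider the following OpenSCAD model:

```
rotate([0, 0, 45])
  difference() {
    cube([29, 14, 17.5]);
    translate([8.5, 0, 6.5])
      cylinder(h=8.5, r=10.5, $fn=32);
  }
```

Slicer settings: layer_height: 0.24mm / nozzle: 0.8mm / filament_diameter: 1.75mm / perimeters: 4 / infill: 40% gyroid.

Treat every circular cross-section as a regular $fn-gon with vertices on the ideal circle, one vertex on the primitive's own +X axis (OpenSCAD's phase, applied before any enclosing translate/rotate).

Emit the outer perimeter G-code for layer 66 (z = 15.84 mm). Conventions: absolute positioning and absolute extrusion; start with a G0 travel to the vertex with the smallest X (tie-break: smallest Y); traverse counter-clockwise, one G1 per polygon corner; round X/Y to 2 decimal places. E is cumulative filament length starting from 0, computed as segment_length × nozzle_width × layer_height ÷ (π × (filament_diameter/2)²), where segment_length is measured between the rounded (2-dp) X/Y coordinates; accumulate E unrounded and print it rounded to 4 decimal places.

At z = 15.84 mm: the cube (footprint 29×14) is included at this height; the cylinder at (8.5, 0) is absent (z outside [6.5, 15]); Subtracting the remaining from the first: none of the subtracted shapes is present at this height, so the 29×14 cube is unchanged — 1 connected region; (rotated 45° about Z; rotation is an isometry so areas/perimeters/island counts are preserved). The outline is a single polygon with 4 vertices. Extrusion per mm of travel: 0.8 × 0.24 / (π × 0.875²) = 0.079824. Accumulating E over each segment gives final E = 6.8659.

G0 X-9.90 Y9.90 Z15.84
G1 X0.00 Y0.00 E1.1176
G1 X20.51 Y20.51 E3.4329
G1 X10.61 Y30.41 E4.5505
G1 X-9.90 Y9.90 E6.8659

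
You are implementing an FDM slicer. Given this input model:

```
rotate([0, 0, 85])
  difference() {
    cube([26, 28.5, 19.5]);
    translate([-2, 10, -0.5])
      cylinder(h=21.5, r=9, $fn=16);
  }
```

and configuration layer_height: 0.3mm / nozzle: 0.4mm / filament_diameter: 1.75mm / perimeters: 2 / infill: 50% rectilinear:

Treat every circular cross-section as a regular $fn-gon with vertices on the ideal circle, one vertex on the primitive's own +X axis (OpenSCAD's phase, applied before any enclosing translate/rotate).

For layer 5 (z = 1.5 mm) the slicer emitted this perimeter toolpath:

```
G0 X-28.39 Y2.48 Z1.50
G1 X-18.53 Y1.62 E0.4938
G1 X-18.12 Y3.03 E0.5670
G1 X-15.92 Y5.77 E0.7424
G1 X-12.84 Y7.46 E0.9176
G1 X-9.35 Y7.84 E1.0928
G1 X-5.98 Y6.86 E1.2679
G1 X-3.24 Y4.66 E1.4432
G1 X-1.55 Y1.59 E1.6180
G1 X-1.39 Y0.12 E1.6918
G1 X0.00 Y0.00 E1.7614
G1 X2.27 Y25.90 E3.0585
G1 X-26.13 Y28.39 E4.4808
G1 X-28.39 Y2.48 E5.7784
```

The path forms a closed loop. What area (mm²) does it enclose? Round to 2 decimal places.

Apply the shoelace formula to the sequence of (X, Y) vertices; enclosed area = 652.43 mm².

652.43 mm²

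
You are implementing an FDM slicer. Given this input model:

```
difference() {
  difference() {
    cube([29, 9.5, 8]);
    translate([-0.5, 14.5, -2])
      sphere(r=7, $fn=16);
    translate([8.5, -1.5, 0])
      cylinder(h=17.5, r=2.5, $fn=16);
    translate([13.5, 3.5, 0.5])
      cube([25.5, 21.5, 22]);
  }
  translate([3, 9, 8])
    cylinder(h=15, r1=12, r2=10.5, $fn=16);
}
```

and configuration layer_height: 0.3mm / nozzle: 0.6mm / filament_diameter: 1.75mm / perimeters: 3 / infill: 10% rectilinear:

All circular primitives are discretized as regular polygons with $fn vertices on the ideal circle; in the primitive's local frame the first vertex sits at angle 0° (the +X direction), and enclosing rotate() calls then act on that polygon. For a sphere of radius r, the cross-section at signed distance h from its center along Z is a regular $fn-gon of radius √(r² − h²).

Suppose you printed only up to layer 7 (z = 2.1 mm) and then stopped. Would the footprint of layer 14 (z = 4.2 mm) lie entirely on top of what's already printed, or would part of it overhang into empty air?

Compare the two slices. At z = 2.1: the cube (footprint 29×9.5) is included at this height (area 275.50 mm²); the r=7 sphere at (-0.5, 14.5) contributes a regular 16-gon of circumradius √(7²−4.1²) = 5.674 (area = (16/2)·5.674²·sin(360°/16) = 98.55 mm²); the cylinder at (8.5, -1.5): section is a regular 16-gon, circumradius r=2.5 (area = (16/2)·2.500²·sin(360°/16) = 19.13 mm²); the 25.5×21.5 cube at (13.5, 3.5) contributes its full rectangle (area 548.25 mm²); Taking the first minus the rest: starting from the 29×9.5 cube (275.50 mm²), the r=7 sphere at (-0.5, 14.5) partially overlaps it — only the 0.73 mm² overlap (of its 98.55 mm²) is removed, clipping the outline; the r=2.5 cylinder at (8.5, -1.5) partially overlaps it — only the 2.65 mm² overlap (of its 19.13 mm²) is removed, clipping the outline; the 25.5×21.5 cube at (13.5, 3.5) partially overlaps it — only the 93.00 mm² overlap (of its 548.25 mm²) is removed, clipping the outline — area = 179.12 mm²; the cone at (3, 9) is absent (z outside [8, 23]); After the difference (first − rest): none of the subtracted shapes is present at this height, so the result so far is unchanged — area = 179.12 mm². At z = 4.2: the cube (footprint 29×9.5) is included at this height (area 275.50 mm²); the r=7 sphere at (-0.5, 14.5) slices to a regular 16-gon of circumradius 3.250 (√(r²−h²) with h=6.2 from center) (area = (16/2)·3.250²·sin(360°/16) = 32.33 mm²); the r=2.5 cylinder at (8.5, -1.5) contributes a regular 16-gon of circumradius 2.5 (area = (16/2)·2.500²·sin(360°/16) = 19.13 mm²); the cube at (13.5, 3.5) is present — its section is the full 25.5×21.5 rectangle (area 548.25 mm²); After the difference (first − rest): starting from the 29×9.5 cube (275.50 mm²), the r=7 sphere at (-0.5, 14.5) misses the remaining region (no effect); the r=2.5 cylinder at (8.5, -1.5) partially overlaps it — only the 2.65 mm² overlap (of its 19.13 mm²) is removed, clipping the outline; the 25.5×21.5 cube at (13.5, 3.5) partially overlaps it — only the 93.00 mm² overlap (of its 548.25 mm²) is removed, clipping the outline — area = 179.85 mm²; the cone at (3, 9) does not reach this height (z outside [8, 23]); After the difference (first − rest): none of the subtracted shapes is present at this height, so that combined region is unchanged — area = 179.85 mm². Checking containment: at z = 4.2 the cross-section extends beyond the z = 2.1 cross-section by about 0.73 mm².

part overhangs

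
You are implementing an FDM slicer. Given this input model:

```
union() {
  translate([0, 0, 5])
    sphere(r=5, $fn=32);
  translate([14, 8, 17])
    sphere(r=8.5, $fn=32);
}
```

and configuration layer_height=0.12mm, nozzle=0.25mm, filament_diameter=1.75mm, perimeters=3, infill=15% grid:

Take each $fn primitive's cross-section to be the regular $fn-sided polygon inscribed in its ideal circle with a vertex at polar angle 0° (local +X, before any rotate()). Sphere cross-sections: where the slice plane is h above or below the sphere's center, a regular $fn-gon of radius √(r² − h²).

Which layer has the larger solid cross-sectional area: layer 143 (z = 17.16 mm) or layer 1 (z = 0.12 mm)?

Layer 143 (z = 17.16): the sphere is absent (|z−center|=12.160 > r=5); the sphere at (14, 8): section is a regular 32-gon, circumradius = √(r²−h²) = √(8.5²−0.16²) = 8.498 (area = (32/2)·8.498²·sin(360°/32) = 225.44 mm²); Combining (union): only the r=8.5 sphere at (14, 8) is present, so the union is just that shape — area = 225.44 mm². So its area = 225.44 mm². Layer 1 (z = 0.12): the r=5 sphere contributes a regular 32-gon of circumradius √(5²−4.88²) = 1.089 (area = (32/2)·1.089²·sin(360°/32) = 3.70 mm²); the sphere at (14, 8) is not intersected at this z (|z−center|=16.880 > r=8.5); Taking the union: only the r=5 sphere is present, so the union is just that shape — area = 3.70 mm². So its area = 3.70 mm². Layer 143 is larger (225.44 vs 3.70 mm²).

layer 143 (z = 17.16 mm)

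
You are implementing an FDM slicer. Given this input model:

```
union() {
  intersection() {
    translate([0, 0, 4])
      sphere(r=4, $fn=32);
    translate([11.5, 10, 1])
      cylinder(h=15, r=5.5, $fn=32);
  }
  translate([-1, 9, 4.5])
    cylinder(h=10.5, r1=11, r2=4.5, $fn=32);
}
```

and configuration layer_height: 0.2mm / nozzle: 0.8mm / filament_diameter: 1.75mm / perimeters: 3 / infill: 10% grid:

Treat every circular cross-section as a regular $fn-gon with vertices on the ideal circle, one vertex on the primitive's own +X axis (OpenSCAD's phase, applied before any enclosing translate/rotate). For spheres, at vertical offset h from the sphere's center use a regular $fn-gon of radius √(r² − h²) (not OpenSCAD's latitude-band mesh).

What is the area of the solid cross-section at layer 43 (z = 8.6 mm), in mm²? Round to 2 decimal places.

223.51 mm²

At z = 8.6 mm: the sphere is not intersected at this z (|z−center|=4.600 > r=4); the cylinder at (11.5, 10): section is a regular 32-gon, circumradius r=5.5 (area = (32/2)·5.500²·sin(360°/32) = 94.42 mm²); Keeping only the common overlap: at least one operand is absent at this height, so nothing remains; the cone at (-1, 9) (r1=11→r2=4.5) has section circumradius 8.462 here — a regular 32-gon (area = (32/2)·8.462²·sin(360°/32) = 223.51 mm²); Combining (union): only the cone at (-1, 9) is present, so the union is just that shape — area = 223.51 mm². Overall, the cross-section is a single solid region. Net area = 223.51 mm².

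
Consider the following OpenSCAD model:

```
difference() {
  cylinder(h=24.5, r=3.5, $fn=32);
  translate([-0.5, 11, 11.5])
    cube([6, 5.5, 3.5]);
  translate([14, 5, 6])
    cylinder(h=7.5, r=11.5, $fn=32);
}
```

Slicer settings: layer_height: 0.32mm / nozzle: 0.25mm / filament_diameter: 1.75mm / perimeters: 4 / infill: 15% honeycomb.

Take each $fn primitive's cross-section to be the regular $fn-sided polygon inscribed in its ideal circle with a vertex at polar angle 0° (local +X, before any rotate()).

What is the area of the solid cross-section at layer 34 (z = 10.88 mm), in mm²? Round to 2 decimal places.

At z = 10.88 mm: the cylinder: section is a regular 32-gon, circumradius r=3.5 (area = (32/2)·3.500²·sin(360°/32) = 38.24 mm²); the cube at (-0.5, 11) is not intersected at this z (z outside [11.5, 15]); the r=11.5 cylinder at (14, 5) contributes a regular 32-gon of circumradius 11.5 (area = (32/2)·11.500²·sin(360°/32) = 412.81 mm²); After the difference (first − rest): starting from the r=3.5 cylinder (38.24 mm²), the r=11.5 cylinder at (14, 5) partially overlaps it — only the 0.08 mm² overlap (of its 412.81 mm²) is removed, clipping the outline — area = 38.16 mm². Overall, the cross-section is a single solid region. Net area = 38.16 mm².

38.16 mm²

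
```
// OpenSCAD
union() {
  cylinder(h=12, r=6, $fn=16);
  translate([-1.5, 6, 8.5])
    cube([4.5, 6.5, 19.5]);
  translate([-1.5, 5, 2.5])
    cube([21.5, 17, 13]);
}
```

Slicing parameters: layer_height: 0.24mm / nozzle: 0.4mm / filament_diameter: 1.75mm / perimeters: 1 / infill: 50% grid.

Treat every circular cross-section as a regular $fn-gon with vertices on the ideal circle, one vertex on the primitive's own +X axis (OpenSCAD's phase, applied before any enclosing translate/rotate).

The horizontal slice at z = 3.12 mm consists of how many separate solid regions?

1

At z = 3.12 mm: the r=6 cylinder gives a regular 16-gon of circumradius 6 (constant along its height); the cube at (-1.5, 6) does not reach this height (z outside [8.5, 28]); the 21.5×17 cube at (-1.5, 5) contributes its full rectangle; Taking the union: the regions partially overlap (shared area 3.27 mm²), so overlapping operands fuse into one piece — 1 connected region. The result has 1 disconnected region.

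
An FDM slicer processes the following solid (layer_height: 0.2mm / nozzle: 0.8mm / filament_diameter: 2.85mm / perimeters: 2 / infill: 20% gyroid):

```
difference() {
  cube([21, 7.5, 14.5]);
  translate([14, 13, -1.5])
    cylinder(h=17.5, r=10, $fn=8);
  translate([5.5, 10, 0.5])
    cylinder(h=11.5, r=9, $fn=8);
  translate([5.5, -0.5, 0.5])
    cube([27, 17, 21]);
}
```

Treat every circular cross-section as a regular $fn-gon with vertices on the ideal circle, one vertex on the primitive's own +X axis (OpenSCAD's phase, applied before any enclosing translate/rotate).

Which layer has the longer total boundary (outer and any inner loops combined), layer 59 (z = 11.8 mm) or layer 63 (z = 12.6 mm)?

layer 63 (z = 12.6 mm)

Layer 59 (z = 11.8): the 21×7.5 cube contributes its full rectangle (perimeter 57.00 mm); the cylinder at (14, 13): section is a regular 8-gon, circumradius r=10 (perimeter = 2·8·10.000·sin(180°/8) = 61.23 mm); the r=9 cylinder at (5.5, 10) gives a regular 8-gon of circumradius 9 (constant along its height) (perimeter = 2·8·9.000·sin(180°/8) = 55.11 mm); the 27×17 cube at (5.5, -0.5) contributes its full rectangle (perimeter 88.00 mm); Subtracting the remaining from the first: starting from the 21×7.5 cube, the r=10 cylinder at (14, 13) partially overlaps it — only the 43.33 mm² overlap (of its 282.84 mm²) is removed, clipping the outline; the r=9 cylinder at (5.5, 10) partially overlaps it — only the 49.17 mm² overlap (of its 229.10 mm²) is removed, clipping the outline; the 27×17 cube at (5.5, -0.5) partially overlaps it — only the 53.24 mm² overlap (of its 459.00 mm²) is removed, clipping the outline — boundary = 15.73 mm. So its perimeter = 15.73 mm. Layer 63 (z = 12.6): the cube (footprint 21×7.5) is included at this height (perimeter 57.00 mm); the r=10 cylinder at (14, 13) gives a regular 8-gon of circumradius 10 (constant along its height) (perimeter = 2·8·10.000·sin(180°/8) = 61.23 mm); the cylinder at (5.5, 10) does not reach this height (z outside [0.5, 12]); the 27×17 cube at (5.5, -0.5) contributes its full rectangle (perimeter 88.00 mm); After the difference (first − rest): starting from the 21×7.5 cube, the r=10 cylinder at (14, 13) partially overlaps it — only the 43.33 mm² overlap (of its 282.84 mm²) is removed, clipping the outline; the 27×17 cube at (5.5, -0.5) partially overlaps it — only the 72.92 mm² overlap (of its 459.00 mm²) is removed, clipping the outline — boundary = 26.00 mm. So its perimeter = 26.00 mm. Layer 63 is larger (26.00 vs 15.73 mm).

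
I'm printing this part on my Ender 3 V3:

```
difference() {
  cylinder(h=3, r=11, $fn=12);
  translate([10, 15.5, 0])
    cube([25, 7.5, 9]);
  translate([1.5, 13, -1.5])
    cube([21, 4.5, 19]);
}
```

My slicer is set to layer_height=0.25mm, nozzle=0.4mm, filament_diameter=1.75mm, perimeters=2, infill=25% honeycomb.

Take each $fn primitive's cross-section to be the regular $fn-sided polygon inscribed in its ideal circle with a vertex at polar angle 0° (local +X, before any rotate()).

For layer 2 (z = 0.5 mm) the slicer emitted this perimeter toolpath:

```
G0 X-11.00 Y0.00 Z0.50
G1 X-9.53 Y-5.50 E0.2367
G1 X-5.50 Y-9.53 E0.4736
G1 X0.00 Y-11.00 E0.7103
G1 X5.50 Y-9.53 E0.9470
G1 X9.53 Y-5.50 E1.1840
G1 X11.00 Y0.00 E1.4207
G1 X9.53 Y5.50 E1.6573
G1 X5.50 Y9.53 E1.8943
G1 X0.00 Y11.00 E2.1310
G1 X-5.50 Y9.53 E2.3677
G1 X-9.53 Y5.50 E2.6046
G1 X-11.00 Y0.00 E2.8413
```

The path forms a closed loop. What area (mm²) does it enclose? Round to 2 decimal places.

Apply the shoelace formula to the sequence of (X, Y) vertices; enclosed area = 363.14 mm².

363.14 mm²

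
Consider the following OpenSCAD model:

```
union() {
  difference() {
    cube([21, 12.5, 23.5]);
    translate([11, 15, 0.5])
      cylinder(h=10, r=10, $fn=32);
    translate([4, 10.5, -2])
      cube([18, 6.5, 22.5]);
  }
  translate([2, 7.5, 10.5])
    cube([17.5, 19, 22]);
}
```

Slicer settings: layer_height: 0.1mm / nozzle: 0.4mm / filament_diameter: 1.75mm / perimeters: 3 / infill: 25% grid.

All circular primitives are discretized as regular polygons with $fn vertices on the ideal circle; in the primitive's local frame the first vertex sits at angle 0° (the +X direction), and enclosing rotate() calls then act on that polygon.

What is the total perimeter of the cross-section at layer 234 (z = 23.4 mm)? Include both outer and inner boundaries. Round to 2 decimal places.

95.00 mm

At z = 23.4 mm: the cube (footprint 21×12.5) is included at this height (perimeter 67.00 mm); the cylinder at (11, 15) does not reach this height (z outside [0.5, 10.5]); the cube at (4, 10.5) does not reach this height (z outside [-2, 20.5]); After the difference (first − rest): none of the subtracted shapes is present at this height, so the 21×12.5 cube is unchanged — boundary = 67.00 mm; the cube at (2, 7.5) is present — its section is the full 17.5×19 rectangle (perimeter 73.00 mm); Combining (union): the regions partially overlap (shared area 87.50 mm²), so the edge portions inside another operand are dropped and the merged outline is re-measured after clipping — boundary = 95.00 mm. Overall, the cross-section is a single solid region. Total boundary length (outer) = 95.00 mm.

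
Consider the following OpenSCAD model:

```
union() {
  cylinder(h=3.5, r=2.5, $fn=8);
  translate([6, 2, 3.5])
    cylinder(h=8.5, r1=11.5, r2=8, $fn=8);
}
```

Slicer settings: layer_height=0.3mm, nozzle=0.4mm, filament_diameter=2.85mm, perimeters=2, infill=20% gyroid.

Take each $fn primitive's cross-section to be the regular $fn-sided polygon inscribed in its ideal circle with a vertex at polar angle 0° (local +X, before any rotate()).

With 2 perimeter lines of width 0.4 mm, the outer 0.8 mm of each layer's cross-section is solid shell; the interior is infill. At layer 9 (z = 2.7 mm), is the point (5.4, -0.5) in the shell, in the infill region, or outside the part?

outside

At z = 2.7 mm: the r=2.5 cylinder contributes a regular 8-gon of circumradius 2.5; the cone at (6, 2) is not intersected at this z (z outside [3.5, 12]); Taking the union: only the r=2.5 cylinder is present, so the union is just that shape — 1 connected region. Overall, the cross-section is a single solid region. The nearest boundary edge runs (2.50, 0.00)→(1.77, 1.77); distance from the point to it = 2.94 mm. The point is not inside any of the regions above, so it lies outside the cross-section (2.94 mm from the nearest boundary).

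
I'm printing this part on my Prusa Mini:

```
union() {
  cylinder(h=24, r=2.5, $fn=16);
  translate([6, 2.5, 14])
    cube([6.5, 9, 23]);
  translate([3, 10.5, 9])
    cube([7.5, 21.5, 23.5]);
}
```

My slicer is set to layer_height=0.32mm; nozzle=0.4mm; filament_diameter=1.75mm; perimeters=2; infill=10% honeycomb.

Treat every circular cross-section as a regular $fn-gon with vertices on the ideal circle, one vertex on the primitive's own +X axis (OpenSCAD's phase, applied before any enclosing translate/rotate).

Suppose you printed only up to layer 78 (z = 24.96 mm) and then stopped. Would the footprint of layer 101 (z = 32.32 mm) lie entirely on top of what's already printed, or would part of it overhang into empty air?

entirely on top

Compare the two slices. At z = 24.96: the cylinder does not reach this height (z outside [0, 24]); the cube at (6, 2.5) (footprint 6.5×9) is included at this height (area 58.50 mm²); the 7.5×21.5 cube at (3, 10.5) contributes its full rectangle (area 161.25 mm²); Merging all regions: the regions partially overlap — summed areas 219.75 mm² minus the doubly-counted overlap 4.50 mm² gives 215.25 mm² — area = 215.25 mm². At z = 32.32: the cylinder is absent (z outside [0, 24]); the cube at (6, 2.5) is present — its section is the full 6.5×9 rectangle (area 58.50 mm²); the cube at (3, 10.5) (footprint 7.5×21.5) is included at this height (area 161.25 mm²); Taking the union: the regions partially overlap — summed areas 219.75 mm² minus the doubly-counted overlap 4.50 mm² gives 215.25 mm² — area = 215.25 mm². Checking containment: the cross-section at z = 32.32 is a subset of the cross-section at z = 24.96.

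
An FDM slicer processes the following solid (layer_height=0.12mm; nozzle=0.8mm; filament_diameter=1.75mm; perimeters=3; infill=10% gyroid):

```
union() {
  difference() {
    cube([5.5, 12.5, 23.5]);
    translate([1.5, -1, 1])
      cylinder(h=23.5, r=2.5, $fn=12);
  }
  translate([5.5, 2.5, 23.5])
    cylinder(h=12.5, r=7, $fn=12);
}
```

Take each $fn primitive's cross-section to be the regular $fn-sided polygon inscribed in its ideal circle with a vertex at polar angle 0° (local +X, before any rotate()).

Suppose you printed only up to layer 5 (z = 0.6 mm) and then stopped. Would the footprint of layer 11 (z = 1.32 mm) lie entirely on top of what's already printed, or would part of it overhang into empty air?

entirely on top

Compare the two slices. At z = 0.6: the cube is present — its section is the full 5.5×12.5 rectangle (area 68.75 mm²); the cylinder at (1.5, -1) is not intersected at this z (z outside [1, 24.5]); Taking the first minus the rest: none of the subtracted shapes is present at this height, so the 5.5×12.5 cube is unchanged — area = 68.75 mm²; the cylinder at (5.5, 2.5) is absent (z outside [23.5, 36]); Taking the union: only that combined region is present, so the union is just that shape — area = 68.75 mm². At z = 1.32: the cube (footprint 5.5×12.5) is included at this height (area 68.75 mm²); the r=2.5 cylinder at (1.5, -1) gives a regular 12-gon of circumradius 2.5 (constant along its height) (area = (12/2)·2.500²·sin(360°/12) = 18.75 mm²); Subtracting the remaining from the first: starting from the 5.5×12.5 cube (68.75 mm²), the r=2.5 cylinder at (1.5, -1) partially overlaps it — only the 4.25 mm² overlap (of its 18.75 mm²) is removed, clipping the outline — area = 64.50 mm²; the cylinder at (5.5, 2.5) is absent (z outside [23.5, 36]); Combining (union): only that combined region is present, so the union is just that shape — area = 64.50 mm². Checking containment: the cross-section at z = 1.32 is a subset of the cross-section at z = 0.6.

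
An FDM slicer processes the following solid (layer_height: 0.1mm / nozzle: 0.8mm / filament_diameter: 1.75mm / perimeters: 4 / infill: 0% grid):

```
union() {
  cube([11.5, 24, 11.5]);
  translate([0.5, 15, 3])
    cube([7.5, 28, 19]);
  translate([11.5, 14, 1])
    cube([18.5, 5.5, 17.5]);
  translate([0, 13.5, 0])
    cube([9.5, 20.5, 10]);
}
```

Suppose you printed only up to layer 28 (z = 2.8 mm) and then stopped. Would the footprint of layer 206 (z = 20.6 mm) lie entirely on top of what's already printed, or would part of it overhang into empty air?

Compare the two slices. At z = 2.8: the cube is present — its section is the full 11.5×24 rectangle (area 276.00 mm²); the cube at (0.5, 15) does not reach this height (z outside [3, 22]); the cube at (11.5, 14) (footprint 18.5×5.5) is included at this height (area 101.75 mm²); the cube at (0, 13.5) (footprint 9.5×20.5) is included at this height (area 194.75 mm²); Taking the union: the regions partially overlap — summed areas 572.50 mm² minus the doubly-counted overlap 99.75 mm² gives 472.75 mm² — area = 472.75 mm². At z = 20.6: the cube is absent (z outside [0, 11.5]); the cube at (0.5, 15) is present — its section is the full 7.5×28 rectangle (area 210.00 mm²); the cube at (11.5, 14) is absent (z outside [1, 18.5]); the cube at (0, 13.5) is not intersected at this z (z outside [0, 10]); Taking the union: only the 7.5×28 cube at (0.5, 15) is present, so the union is just that shape — area = 210.00 mm². Checking containment: at z = 20.6 the cross-section extends beyond the z = 2.8 cross-section by about 67.50 mm².

part overhangs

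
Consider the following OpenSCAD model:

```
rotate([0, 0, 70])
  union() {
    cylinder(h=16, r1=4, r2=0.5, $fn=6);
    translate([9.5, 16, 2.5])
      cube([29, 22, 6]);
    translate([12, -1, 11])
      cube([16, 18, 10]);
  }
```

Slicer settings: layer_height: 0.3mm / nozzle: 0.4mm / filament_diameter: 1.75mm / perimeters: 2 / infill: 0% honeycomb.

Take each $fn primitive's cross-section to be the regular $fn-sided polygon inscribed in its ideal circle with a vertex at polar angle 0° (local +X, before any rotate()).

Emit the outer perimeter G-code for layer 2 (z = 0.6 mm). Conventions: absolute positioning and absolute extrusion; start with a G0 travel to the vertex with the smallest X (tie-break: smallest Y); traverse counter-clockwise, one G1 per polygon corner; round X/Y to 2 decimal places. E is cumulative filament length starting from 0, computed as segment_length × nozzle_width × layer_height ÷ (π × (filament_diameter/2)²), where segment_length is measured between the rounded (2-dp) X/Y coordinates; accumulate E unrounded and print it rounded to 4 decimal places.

At z = 0.6 mm: the cone contributes a regular 6-gon of circumradius 3.869 (interpolated between r1=4 and r2=0.5 at t=0.037); the cube at (9.5, 16) does not reach this height (z outside [2.5, 8.5]); the cube at (12, -1) does not reach this height (z outside [11, 21]); Combining (union): only the cone is present, so the union is just that shape — 1 connected region; (rotated 70° about Z; rotation is an isometry so areas/perimeters/island counts are preserved). The outline is a single polygon with 6 vertices. Extrusion per mm of travel: 0.4 × 0.3 / (π × 0.875²) = 0.049890. Accumulating E over each segment gives final E = 1.1583.

G0 X-3.81 Y-0.67 Z0.60
G1 X-1.32 Y-3.64 E0.1934
G1 X2.49 Y-2.96 E0.3864
G1 X3.81 Y0.67 E0.5791
G1 X1.32 Y3.64 E0.7725
G1 X-2.49 Y2.96 E0.9656
G1 X-3.81 Y-0.67 E1.1583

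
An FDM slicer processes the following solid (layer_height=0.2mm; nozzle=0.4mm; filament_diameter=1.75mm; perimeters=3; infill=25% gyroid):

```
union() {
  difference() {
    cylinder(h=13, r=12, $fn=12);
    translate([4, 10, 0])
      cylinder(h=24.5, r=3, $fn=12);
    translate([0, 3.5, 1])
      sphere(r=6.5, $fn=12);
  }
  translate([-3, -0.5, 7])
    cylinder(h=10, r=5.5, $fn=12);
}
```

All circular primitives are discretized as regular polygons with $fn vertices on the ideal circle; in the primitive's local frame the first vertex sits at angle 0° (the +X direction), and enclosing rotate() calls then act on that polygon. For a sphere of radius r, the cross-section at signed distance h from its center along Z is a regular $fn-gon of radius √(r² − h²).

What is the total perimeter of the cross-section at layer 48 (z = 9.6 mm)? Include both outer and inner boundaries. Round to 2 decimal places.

79.16 mm

At z = 9.6 mm: the r=12 cylinder contributes a regular 12-gon of circumradius 12 (perimeter = 2·12·12.000·sin(180°/12) = 74.54 mm); the r=3 cylinder at (4, 10) contributes a regular 12-gon of circumradius 3 (perimeter = 2·12·3.000·sin(180°/12) = 18.63 mm); the sphere at (0, 3.5) is not intersected at this z (|z−center|=8.600 > r=6.5); Taking the first minus the rest: starting from the r=12 cylinder, the r=3 cylinder at (4, 10) partially overlaps it — only the 18.36 mm² overlap (of its 27.00 mm²) is removed, clipping the outline — boundary = 79.16 mm; the r=5.5 cylinder at (-3, -0.5) contributes a regular 12-gon of circumradius 5.5 (perimeter = 2·12·5.500·sin(180°/12) = 34.16 mm); Combining (union): the r=5.5 cylinder at (-3, -0.5) lies entirely inside the result so far, so the union is just the result so far — boundary = 79.16 mm. Overall, the cross-section is a single solid region. Total boundary length (outer) = 79.16 mm.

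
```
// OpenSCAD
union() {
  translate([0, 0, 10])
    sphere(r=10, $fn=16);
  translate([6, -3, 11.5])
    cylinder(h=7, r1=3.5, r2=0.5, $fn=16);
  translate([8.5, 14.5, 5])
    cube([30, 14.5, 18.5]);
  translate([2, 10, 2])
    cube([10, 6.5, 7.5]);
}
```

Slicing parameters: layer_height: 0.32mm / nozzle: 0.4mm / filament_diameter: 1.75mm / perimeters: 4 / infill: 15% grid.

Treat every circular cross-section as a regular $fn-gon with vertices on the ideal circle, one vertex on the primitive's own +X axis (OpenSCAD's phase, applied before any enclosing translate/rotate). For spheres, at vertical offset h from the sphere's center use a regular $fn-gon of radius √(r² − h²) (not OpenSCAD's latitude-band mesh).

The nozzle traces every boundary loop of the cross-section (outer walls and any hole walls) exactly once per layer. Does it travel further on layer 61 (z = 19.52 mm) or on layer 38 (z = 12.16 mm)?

layer 38 (z = 12.16 mm)

Layer 61 (z = 19.52): the r=10 sphere slices to a regular 16-gon of circumradius 3.061 (√(r²−h²) with h=9.52 from center) (perimeter = 2·16·3.061·sin(180°/16) = 19.11 mm); the cone at (6, -3) is absent (z outside [11.5, 18.5]); the 30×14.5 cube at (8.5, 14.5) contributes its full rectangle (perimeter 89.00 mm); the cube at (2, 10) does not reach this height (z outside [2, 9.5]); Merging all regions: the 2 present regions are separate (no shared area or edge), so areas and boundary lengths simply add and each stays a separate island — boundary = 108.11 mm. So its perimeter = 108.11 mm. Layer 38 (z = 12.16): the sphere: section is a regular 16-gon, circumradius = √(r²−h²) = √(10²−2.16²) = 9.764 (perimeter = 2·16·9.764·sin(180°/16) = 60.96 mm); the cone at (6, -3) contributes a regular 16-gon of circumradius 3.217 (interpolated between r1=3.5 and r2=0.5 at t=0.094) (perimeter = 2·16·3.217·sin(180°/16) = 20.08 mm); the cube at (8.5, 14.5) (footprint 30×14.5) is included at this height (perimeter 89.00 mm); the cube at (2, 10) is absent (z outside [2, 9.5]); Combining (union): the regions partially overlap (shared area 31.22 mm²), so the edge portions inside another operand are dropped and the merged outline is re-measured after clipping — boundary = 150.07 mm. So its perimeter = 150.07 mm. Layer 38 is larger (150.07 vs 108.11 mm).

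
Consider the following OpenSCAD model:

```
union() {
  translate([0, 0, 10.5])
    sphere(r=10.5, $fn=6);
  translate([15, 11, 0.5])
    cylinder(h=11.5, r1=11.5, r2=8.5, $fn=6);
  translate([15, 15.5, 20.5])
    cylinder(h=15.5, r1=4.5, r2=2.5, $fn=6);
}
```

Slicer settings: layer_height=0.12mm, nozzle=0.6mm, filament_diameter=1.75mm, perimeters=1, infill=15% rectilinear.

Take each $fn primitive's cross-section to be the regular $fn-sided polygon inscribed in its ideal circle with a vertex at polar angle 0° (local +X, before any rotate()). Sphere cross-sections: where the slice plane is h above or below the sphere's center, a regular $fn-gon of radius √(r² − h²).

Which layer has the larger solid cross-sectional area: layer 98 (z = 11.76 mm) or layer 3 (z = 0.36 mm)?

Layer 98 (z = 11.76): the sphere: section is a regular 6-gon, circumradius = √(r²−h²) = √(10.5²−1.26²) = 10.424 (area = (6/2)·10.424²·sin(360°/6) = 282.31 mm²); the cone at (15, 11) contributes a regular 6-gon of circumradius 8.563 (interpolated between r1=11.5 and r2=8.5 at t=0.979) (area = (6/2)·8.563²·sin(360°/6) = 190.49 mm²); the cone at (15, 15.5) is absent (z outside [20.5, 36]); Combining (union): the 2 present regions are separate (no shared area or edge), so areas and boundary lengths simply add and each stays a separate island — area = 472.80 mm². So its area = 472.80 mm². Layer 3 (z = 0.36): the sphere: section is a regular 6-gon, circumradius = √(r²−h²) = √(10.5²−10.14²) = 2.726 (area = (6/2)·2.726²·sin(360°/6) = 19.30 mm²); the cone at (15, 11) is absent (z outside [0.5, 12]); the cone at (15, 15.5) does not reach this height (z outside [20.5, 36]); Combining (union): only the r=10.5 sphere is present, so the union is just that shape — area = 19.30 mm². So its area = 19.30 mm². Layer 98 is larger (472.80 vs 19.30 mm²).

layer 98 (z = 11.76 mm)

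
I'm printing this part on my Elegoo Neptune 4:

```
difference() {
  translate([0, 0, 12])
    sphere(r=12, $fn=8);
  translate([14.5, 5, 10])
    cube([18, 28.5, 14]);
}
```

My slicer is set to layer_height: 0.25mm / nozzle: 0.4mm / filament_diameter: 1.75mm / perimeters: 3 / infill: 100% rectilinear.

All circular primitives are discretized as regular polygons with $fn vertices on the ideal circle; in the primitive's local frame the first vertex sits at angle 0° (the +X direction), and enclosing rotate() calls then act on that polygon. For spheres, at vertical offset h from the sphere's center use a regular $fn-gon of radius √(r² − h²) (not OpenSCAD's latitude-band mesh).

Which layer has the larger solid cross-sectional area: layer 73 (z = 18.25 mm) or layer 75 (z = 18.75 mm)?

layer 73 (z = 18.25 mm)

Layer 73 (z = 18.25): the r=12 sphere slices to a regular 8-gon of circumradius 10.244 (√(r²−h²) with h=6.25 from center) (area = (8/2)·10.244²·sin(360°/8) = 296.81 mm²); the 18×28.5 cube at (14.5, 5) contributes its full rectangle (area 513.00 mm²); After the difference (first − rest): starting from the r=12 sphere (296.81 mm²), the 18×28.5 cube at (14.5, 5) misses the remaining region (no effect) — area = 296.81 mm². So its area = 296.81 mm². Layer 75 (z = 18.75): the sphere: section is a regular 8-gon, circumradius = √(r²−h²) = √(12²−6.75²) = 9.922 (area = (8/2)·9.922²·sin(360°/8) = 278.42 mm²); the 18×28.5 cube at (14.5, 5) contributes its full rectangle (area 513.00 mm²); Subtracting the remaining from the first: starting from the r=12 sphere (278.42 mm²), the 18×28.5 cube at (14.5, 5) misses the remaining region (no effect) — area = 278.42 mm². So its area = 278.42 mm². Layer 73 is larger (296.81 vs 278.42 mm²).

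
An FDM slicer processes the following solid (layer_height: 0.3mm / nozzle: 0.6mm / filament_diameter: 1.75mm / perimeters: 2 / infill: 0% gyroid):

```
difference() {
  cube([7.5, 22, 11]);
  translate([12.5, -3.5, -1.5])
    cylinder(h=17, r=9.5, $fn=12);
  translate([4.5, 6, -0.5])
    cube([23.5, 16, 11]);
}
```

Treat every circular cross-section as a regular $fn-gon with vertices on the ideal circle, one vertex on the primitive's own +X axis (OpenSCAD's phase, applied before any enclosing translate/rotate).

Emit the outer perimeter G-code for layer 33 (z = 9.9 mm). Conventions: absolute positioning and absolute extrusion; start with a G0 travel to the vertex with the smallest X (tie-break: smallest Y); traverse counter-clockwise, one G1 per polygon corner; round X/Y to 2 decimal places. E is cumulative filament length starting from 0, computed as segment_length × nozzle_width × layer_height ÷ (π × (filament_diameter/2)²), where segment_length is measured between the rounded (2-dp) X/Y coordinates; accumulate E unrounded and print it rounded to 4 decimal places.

At z = 9.9 mm: the cube (footprint 7.5×22) is included at this height; the r=9.5 cylinder at (12.5, -3.5) contributes a regular 12-gon of circumradius 9.5; the 23.5×16 cube at (4.5, 6) contributes its full rectangle; Taking the first minus the rest: starting from the 7.5×22 cube, the r=9.5 cylinder at (12.5, -3.5) partially overlaps it — only the 9.45 mm² overlap (of its 270.75 mm²) is removed, clipping the outline; the 23.5×16 cube at (4.5, 6) partially overlaps it — only the 48.00 mm² overlap (of its 376.00 mm²) is removed, clipping the outline — 1 connected region. The outline is a single polygon with 8 vertices. Extrusion per mm of travel: 0.6 × 0.3 / (π × 0.875²) = 0.074835. Accumulating E over each segment gives final E = 4.2522.

G0 X0.00 Y0.00 Z9.90
G1 X3.94 Y0.00 E0.2949
G1 X4.27 Y1.25 E0.3916
G1 X7.50 Y4.48 E0.7334
G1 X7.50 Y6.00 E0.8472
G1 X4.50 Y6.00 E1.0717
G1 X4.50 Y22.00 E2.2691
G1 X0.00 Y22.00 E2.6058
G1 X0.00 Y0.00 E4.2522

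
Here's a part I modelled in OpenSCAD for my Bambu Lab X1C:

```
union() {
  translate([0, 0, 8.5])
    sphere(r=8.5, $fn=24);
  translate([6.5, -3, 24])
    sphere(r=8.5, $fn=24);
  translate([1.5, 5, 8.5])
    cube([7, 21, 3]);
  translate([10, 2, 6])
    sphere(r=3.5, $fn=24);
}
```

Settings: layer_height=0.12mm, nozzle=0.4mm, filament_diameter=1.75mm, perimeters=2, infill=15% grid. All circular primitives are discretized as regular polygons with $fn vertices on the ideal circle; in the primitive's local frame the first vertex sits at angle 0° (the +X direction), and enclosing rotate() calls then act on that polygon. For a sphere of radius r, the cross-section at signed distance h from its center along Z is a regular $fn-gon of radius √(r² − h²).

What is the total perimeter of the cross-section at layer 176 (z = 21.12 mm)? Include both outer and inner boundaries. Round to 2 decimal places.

50.10 mm

At z = 21.12 mm: the sphere does not reach this height (|z−center|=12.620 > r=8.5); the r=8.5 sphere at (6.5, -3) contributes a regular 24-gon of circumradius √(8.5²−2.88²) = 7.997 (perimeter = 2·24·7.997·sin(180°/24) = 50.10 mm); the cube at (1.5, 5) is absent (z outside [8.5, 11.5]); the sphere at (10, 2) is absent (|z−center|=15.120 > r=3.5); Combining (union): only the r=8.5 sphere at (6.5, -3) is present, so the union is just that shape — boundary = 50.10 mm. Overall, the cross-section is a single solid region. Total boundary length (outer) = 50.10 mm.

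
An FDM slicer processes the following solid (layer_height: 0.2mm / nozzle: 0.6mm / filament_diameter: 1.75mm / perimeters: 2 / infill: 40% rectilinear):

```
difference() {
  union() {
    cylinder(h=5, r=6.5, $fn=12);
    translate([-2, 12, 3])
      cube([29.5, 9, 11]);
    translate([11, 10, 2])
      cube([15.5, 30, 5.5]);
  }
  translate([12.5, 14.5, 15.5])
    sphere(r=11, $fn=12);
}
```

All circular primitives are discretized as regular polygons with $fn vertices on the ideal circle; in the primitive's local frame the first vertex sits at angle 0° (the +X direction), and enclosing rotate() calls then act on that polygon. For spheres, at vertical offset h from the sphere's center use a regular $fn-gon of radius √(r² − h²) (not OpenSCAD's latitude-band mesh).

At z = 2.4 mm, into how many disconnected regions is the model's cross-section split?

At z = 2.4 mm: the r=6.5 cylinder contributes a regular 12-gon of circumradius 6.5; the cube at (-2, 12) does not reach this height (z outside [3, 14]); the 15.5×30 cube at (11, 10) contributes its full rectangle; Merging all regions: the 2 present regions are separate (no shared area or edge), so areas and boundary lengths simply add and each stays a separate island — 2 connected regions; the sphere at (12.5, 14.5) does not reach this height (|z−center|=13.100 > r=11); Subtracting the remaining from the first: none of the subtracted shapes is present at this height, so the result so far is unchanged — 2 connected regions. The result has 2 disconnected regions.

2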